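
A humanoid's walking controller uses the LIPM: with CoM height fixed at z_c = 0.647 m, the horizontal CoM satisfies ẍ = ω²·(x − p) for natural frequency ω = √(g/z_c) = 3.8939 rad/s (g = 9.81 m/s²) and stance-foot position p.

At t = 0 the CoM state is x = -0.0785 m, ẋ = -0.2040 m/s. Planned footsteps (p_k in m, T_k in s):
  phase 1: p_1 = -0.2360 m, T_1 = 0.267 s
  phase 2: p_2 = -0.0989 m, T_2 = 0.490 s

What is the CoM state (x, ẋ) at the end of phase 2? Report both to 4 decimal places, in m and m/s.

phase 1: p=-0.2360, T=0.267, ωT=1.039671, cosh=1.590929, sinh=1.237358; start (x,ẋ)=(-0.078500, -0.204000) → end (x,ẋ)=(-0.050253, 0.434309)
phase 2: p=-0.0989, T=0.490, ωT=1.908011, cosh=3.444023, sinh=3.295648; start (x,ẋ)=(-0.050253, 0.434309) → end (x,ẋ)=(0.436222, 2.120048)

x = 0.4362, ẋ = 2.1200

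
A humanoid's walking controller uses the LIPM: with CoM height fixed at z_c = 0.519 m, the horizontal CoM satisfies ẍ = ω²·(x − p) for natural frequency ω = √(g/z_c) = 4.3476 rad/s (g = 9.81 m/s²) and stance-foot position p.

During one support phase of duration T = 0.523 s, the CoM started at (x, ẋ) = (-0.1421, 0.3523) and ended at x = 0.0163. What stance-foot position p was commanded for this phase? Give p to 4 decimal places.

ωT = 4.3476·0.523 = 2.273795; cosh(ωT) = 4.909561, sinh(ωT) = 4.806641
x(T) = p + (x₀−p)·cosh(ωT) + (ẋ₀/ω)·sinh(ωT) ⇒ p·(1 − cosh) = x(T) − x₀·cosh − (ẋ₀/ω)·sinh
numerator   = 0.0163 − (-0.1421)·4.909561 − (0.3523/4.3476)·4.806641 = 0.324451
denominator = 1 − 4.909561 = -3.909561
p = 0.324451 / -3.909561 = -0.0830

p = -0.0830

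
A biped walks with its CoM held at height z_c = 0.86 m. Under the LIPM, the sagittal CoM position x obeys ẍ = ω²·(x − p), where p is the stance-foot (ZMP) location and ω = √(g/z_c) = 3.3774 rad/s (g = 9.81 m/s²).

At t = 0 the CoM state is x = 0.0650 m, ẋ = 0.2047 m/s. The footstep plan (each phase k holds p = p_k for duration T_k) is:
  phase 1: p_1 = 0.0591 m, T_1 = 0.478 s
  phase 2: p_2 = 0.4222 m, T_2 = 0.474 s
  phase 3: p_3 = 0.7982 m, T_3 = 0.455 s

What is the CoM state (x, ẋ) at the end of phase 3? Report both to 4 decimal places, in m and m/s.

phase 1: p=0.0591, T=0.478, ωT=1.614397, cosh=2.611934, sinh=2.412924; start (x,ẋ)=(0.065000, 0.204700) → end (x,ẋ)=(0.220755, 0.582744)
phase 2: p=0.4222, T=0.474, ωT=1.600888, cosh=2.579574, sinh=2.377857; start (x,ẋ)=(0.220755, 0.582744) → end (x,ẋ)=(0.312838, -0.114569)
phase 3: p=0.7982, T=0.455, ωT=1.536717, cosh=2.432194, sinh=2.217108; start (x,ẋ)=(0.312838, -0.114569) → end (x,ẋ)=(-0.457504, -3.913075)

x = -0.4575, ẋ = -3.9131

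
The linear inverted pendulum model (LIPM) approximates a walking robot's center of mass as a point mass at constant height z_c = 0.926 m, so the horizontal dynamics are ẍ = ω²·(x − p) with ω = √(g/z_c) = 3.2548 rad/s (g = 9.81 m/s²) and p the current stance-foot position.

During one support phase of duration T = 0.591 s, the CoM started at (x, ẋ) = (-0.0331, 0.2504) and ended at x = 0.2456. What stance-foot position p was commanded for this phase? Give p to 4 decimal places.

p = -0.0415

ωT = 3.2548·0.591 = 1.923587; cosh(ωT) = 3.495775, sinh(ωT) = 3.349693
x(T) = p + (x₀−p)·cosh(ωT) + (ẋ₀/ω)·sinh(ωT) ⇒ p·(1 − cosh) = x(T) − x₀·cosh − (ẋ₀/ω)·sinh
numerator   = 0.2456 − (-0.0331)·3.495775 − (0.2504/3.2548)·3.349693 = 0.103610
denominator = 1 − 3.495775 = -2.495775
p = 0.103610 / -2.495775 = -0.0415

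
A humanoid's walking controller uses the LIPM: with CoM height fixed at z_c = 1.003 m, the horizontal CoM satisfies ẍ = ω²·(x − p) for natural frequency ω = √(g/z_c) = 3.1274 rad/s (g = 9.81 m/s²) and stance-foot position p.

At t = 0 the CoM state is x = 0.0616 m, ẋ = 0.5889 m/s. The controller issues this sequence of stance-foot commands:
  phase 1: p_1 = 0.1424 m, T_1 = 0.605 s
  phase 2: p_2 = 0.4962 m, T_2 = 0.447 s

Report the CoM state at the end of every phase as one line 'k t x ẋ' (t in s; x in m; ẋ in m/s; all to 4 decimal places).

phase 1: p=0.1424, T=0.605, ωT=1.892077, cosh=3.391945, sinh=3.241187; start (x,ẋ)=(0.061600, 0.588900) → end (x,ẋ)=(0.478657, 1.178488)
phase 2: p=0.4962, T=0.447, ωT=1.397948, cosh=2.146995, sinh=1.899891; start (x,ẋ)=(0.478657, 1.178488) → end (x,ẋ)=(1.174466, 2.425974)

1 0.6050 0.4787 1.1785
2 1.0520 1.1745 2.4260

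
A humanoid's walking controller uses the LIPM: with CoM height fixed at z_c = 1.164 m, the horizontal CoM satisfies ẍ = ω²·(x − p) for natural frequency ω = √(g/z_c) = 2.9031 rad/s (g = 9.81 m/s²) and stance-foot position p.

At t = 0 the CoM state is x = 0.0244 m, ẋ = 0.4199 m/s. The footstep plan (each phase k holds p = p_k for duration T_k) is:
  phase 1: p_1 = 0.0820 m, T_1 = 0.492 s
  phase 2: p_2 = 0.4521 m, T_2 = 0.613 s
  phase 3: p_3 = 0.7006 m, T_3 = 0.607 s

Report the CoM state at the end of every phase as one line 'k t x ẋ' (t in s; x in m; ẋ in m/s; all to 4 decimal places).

1 0.4920 0.2393 0.5974
2 1.1050 0.3960 0.0423
3 1.7120 -0.1714 -2.3726

phase 1: p=0.0820, T=0.492, ωT=1.428325, cosh=2.205708, sinh=1.965998; start (x,ẋ)=(0.024400, 0.419900) → end (x,ẋ)=(0.239310, 0.597426)
phase 2: p=0.4521, T=0.613, ωT=1.779600, cosh=3.048096, sinh=2.879391; start (x,ẋ)=(0.239310, 0.597426) → end (x,ẋ)=(0.396043, 0.042267)
phase 3: p=0.7006, T=0.607, ωT=1.762182, cosh=2.998401, sinh=2.826731; start (x,ẋ)=(0.396043, 0.042267) → end (x,ẋ)=(-0.171430, -2.372551)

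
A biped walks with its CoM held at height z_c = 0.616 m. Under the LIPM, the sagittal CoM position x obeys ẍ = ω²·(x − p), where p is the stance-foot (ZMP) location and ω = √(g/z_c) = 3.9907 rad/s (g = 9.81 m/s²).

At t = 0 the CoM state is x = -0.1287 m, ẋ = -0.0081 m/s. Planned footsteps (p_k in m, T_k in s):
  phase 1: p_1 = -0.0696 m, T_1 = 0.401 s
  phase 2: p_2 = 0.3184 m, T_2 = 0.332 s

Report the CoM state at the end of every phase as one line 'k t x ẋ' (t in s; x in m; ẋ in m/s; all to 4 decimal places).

1 0.4010 -0.2268 -0.5813
2 0.7330 -1.0342 -4.9738

phase 1: p=-0.0696, T=0.401, ωT=1.600271, cosh=2.578108, sinh=2.376266; start (x,ẋ)=(-0.128700, -0.008100) → end (x,ẋ)=(-0.226789, -0.581326)
phase 2: p=0.3184, T=0.332, ωT=1.324912, cosh=2.013841, sinh=1.748015; start (x,ẋ)=(-0.226789, -0.581326) → end (x,ẋ)=(-1.034158, -4.973831)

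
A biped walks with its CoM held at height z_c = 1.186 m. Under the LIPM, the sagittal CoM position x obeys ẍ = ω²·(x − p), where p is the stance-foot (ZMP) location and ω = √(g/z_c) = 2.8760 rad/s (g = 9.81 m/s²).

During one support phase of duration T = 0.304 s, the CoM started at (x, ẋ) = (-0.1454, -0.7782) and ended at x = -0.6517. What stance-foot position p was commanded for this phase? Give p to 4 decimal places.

p = 0.4401

ωT = 2.8760·0.304 = 0.874304; cosh(ωT) = 1.407179, sinh(ωT) = 0.990027
x(T) = p + (x₀−p)·cosh(ωT) + (ẋ₀/ω)·sinh(ωT) ⇒ p·(1 − cosh) = x(T) − x₀·cosh − (ẋ₀/ω)·sinh
numerator   = -0.6517 − (-0.1454)·1.407179 − (-0.7782/2.8760)·0.990027 = -0.179211
denominator = 1 − 1.407179 = -0.407179
p = -0.179211 / -0.407179 = 0.4401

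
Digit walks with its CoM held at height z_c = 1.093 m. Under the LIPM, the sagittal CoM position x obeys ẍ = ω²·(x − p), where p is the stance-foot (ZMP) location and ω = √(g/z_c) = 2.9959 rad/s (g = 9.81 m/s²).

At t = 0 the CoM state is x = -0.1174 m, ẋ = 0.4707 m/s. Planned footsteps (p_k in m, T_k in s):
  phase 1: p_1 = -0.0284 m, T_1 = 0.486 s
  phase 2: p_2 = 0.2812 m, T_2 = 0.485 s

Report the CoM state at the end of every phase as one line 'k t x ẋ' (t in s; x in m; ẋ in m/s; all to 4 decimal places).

1 0.4860 0.0890 0.5236
2 0.9710 0.2009 0.0167

phase 1: p=-0.0284, T=0.486, ωT=1.456007, cosh=2.260984, sinh=2.027818; start (x,ẋ)=(-0.117400, 0.470700) → end (x,ẋ)=(0.088973, 0.523557)
phase 2: p=0.2812, T=0.485, ωT=1.453011, cosh=2.254919, sinh=2.021054; start (x,ẋ)=(0.088973, 0.523557) → end (x,ẋ)=(0.200938, 0.016666)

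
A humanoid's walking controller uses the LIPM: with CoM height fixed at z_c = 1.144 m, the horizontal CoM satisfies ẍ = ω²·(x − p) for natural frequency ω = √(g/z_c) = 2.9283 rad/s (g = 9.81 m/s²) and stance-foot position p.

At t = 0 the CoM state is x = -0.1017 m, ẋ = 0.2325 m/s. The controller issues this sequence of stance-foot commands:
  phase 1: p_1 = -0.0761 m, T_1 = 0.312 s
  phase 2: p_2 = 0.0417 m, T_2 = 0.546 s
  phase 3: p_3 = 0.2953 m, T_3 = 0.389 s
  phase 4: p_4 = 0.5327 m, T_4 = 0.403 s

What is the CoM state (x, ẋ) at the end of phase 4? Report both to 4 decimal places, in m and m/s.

phase 1: p=-0.0761, T=0.312, ωT=0.913630, cosh=1.447211, sinh=1.046145; start (x,ẋ)=(-0.101700, 0.232500) → end (x,ẋ)=(-0.030087, 0.258053)
phase 2: p=0.0417, T=0.546, ωT=1.598852, cosh=2.574739, sinh=2.372610; start (x,ẋ)=(-0.030087, 0.258053) → end (x,ẋ)=(0.065950, 0.165662)
phase 3: p=0.2953, T=0.389, ωT=1.139109, cosh=1.722043, sinh=1.401939; start (x,ẋ)=(0.065950, 0.165662) → end (x,ẋ)=(-0.020339, -0.656273)
phase 4: p=0.5327, T=0.403, ωT=1.180105, cosh=1.780981, sinh=1.473735; start (x,ẋ)=(-0.020339, -0.656273) → end (x,ẋ)=(-0.782537, -3.555471)

x = -0.7825, ẋ = -3.5555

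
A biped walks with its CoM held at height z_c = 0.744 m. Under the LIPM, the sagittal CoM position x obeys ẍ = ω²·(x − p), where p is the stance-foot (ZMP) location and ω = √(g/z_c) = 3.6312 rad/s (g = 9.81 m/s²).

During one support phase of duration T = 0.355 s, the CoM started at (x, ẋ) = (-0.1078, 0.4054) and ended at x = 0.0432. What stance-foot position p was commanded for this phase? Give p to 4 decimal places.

ωT = 3.6312·0.355 = 1.289076; cosh(ωT) = 1.952478, sinh(ωT) = 1.676953
x(T) = p + (x₀−p)·cosh(ωT) + (ẋ₀/ω)·sinh(ωT) ⇒ p·(1 − cosh) = x(T) − x₀·cosh − (ẋ₀/ω)·sinh
numerator   = 0.0432 − (-0.1078)·1.952478 − (0.4054/3.6312)·1.676953 = 0.066456
denominator = 1 − 1.952478 = -0.952478
p = 0.066456 / -0.952478 = -0.0698

p = -0.0698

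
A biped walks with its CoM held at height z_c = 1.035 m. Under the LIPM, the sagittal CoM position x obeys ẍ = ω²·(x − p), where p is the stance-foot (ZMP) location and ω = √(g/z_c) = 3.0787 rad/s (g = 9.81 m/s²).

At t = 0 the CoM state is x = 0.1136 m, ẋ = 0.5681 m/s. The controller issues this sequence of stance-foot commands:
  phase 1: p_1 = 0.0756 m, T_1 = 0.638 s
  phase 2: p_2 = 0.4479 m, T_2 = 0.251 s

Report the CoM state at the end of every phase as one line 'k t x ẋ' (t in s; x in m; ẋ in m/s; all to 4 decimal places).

phase 1: p=0.0756, T=0.638, ωT=1.964211, cosh=3.634775, sinh=3.494508; start (x,ẋ)=(0.113600, 0.568100) → end (x,ẋ)=(0.858549, 2.473740)
phase 2: p=0.4479, T=0.251, ωT=0.772754, cosh=1.313731, sinh=0.851991; start (x,ẋ)=(0.858549, 2.473740) → end (x,ẋ)=(1.671958, 4.326970)

1 0.6380 0.8585 2.4737
2 0.8890 1.6720 4.3270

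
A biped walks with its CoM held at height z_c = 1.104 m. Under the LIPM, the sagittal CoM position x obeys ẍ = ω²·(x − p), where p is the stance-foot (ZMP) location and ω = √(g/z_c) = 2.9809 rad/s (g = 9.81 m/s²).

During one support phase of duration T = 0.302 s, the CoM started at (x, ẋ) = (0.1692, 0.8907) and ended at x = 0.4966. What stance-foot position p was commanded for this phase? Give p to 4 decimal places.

p = 0.1217

ωT = 2.9809·0.302 = 0.900232; cosh(ωT) = 1.433324, sinh(ωT) = 1.026849
x(T) = p + (x₀−p)·cosh(ωT) + (ẋ₀/ω)·sinh(ωT) ⇒ p·(1 − cosh) = x(T) − x₀·cosh − (ẋ₀/ω)·sinh
numerator   = 0.4966 − (0.1692)·1.433324 − (0.8907/2.9809)·1.026849 = -0.052743
denominator = 1 − 1.433324 = -0.433324
p = -0.052743 / -0.433324 = 0.1217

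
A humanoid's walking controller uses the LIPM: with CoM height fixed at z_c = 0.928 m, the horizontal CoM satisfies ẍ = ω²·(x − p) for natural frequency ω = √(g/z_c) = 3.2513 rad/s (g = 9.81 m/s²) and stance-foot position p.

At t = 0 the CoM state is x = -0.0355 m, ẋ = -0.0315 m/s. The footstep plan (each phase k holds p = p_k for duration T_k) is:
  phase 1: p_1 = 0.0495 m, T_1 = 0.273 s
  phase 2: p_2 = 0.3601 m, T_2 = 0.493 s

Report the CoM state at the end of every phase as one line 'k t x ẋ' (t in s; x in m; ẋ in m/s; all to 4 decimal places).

1 0.2730 -0.0810 -0.3235
2 0.7660 -1.0170 -4.2539

phase 1: p=0.0495, T=0.273, ωT=0.887605, cosh=1.420472, sinh=1.008832; start (x,ẋ)=(-0.035500, -0.031500) → end (x,ẋ)=(-0.081014, -0.323546)
phase 2: p=0.3601, T=0.493, ωT=1.602891, cosh=2.584343, sinh=2.383029; start (x,ẋ)=(-0.081014, -0.323546) → end (x,ẋ)=(-1.017032, -4.253881)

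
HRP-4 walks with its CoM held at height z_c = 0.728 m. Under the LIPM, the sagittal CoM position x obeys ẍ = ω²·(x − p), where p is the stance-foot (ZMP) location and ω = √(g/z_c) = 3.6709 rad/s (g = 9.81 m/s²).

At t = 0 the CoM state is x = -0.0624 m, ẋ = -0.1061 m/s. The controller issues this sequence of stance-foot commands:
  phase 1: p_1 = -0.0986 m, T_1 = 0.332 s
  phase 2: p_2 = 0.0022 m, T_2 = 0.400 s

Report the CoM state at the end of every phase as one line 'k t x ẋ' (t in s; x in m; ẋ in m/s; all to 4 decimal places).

1 0.3320 -0.0766 0.0100
2 0.7320 -0.1724 -0.5721

phase 1: p=-0.0986, T=0.332, ωT=1.218739, cosh=1.839261, sinh=1.543658; start (x,ẋ)=(-0.062400, -0.106100) → end (x,ẋ)=(-0.076635, 0.009986)
phase 2: p=0.0022, T=0.400, ωT=1.468360, cosh=2.286206, sinh=2.055903; start (x,ẋ)=(-0.076635, 0.009986) → end (x,ẋ)=(-0.172441, -0.572140)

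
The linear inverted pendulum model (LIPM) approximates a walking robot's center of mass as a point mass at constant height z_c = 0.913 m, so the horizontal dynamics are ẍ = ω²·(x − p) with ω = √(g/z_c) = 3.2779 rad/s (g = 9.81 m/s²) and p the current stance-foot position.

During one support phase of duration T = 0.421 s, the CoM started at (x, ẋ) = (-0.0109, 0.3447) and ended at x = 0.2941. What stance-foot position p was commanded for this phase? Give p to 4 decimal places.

ωT = 3.2779·0.421 = 1.379996; cosh(ωT) = 2.113232, sinh(ωT) = 1.861653
x(T) = p + (x₀−p)·cosh(ωT) + (ẋ₀/ω)·sinh(ωT) ⇒ p·(1 − cosh) = x(T) − x₀·cosh − (ẋ₀/ω)·sinh
numerator   = 0.2941 − (-0.0109)·2.113232 − (0.3447/3.2779)·1.861653 = 0.121365
denominator = 1 − 2.113232 = -1.113232
p = 0.121365 / -1.113232 = -0.1090

p = -0.1090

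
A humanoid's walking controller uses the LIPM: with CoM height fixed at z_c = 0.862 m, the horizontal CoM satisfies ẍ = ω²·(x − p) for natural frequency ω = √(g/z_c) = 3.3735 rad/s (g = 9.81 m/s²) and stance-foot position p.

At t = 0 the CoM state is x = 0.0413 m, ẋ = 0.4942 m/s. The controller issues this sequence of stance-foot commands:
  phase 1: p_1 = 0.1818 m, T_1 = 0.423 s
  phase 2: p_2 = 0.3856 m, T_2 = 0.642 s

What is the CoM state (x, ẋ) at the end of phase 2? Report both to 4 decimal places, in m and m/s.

phase 1: p=0.1818, T=0.423, ωT=1.426990, cosh=2.203086, sinh=1.963056; start (x,ẋ)=(0.041300, 0.494200) → end (x,ẋ)=(0.159844, 0.158322)
phase 2: p=0.3856, T=0.642, ωT=2.165787, cosh=4.418061, sinh=4.303402; start (x,ẋ)=(0.159844, 0.158322) → end (x,ẋ)=(-0.409841, -2.577944)

x = -0.4098, ẋ = -2.5779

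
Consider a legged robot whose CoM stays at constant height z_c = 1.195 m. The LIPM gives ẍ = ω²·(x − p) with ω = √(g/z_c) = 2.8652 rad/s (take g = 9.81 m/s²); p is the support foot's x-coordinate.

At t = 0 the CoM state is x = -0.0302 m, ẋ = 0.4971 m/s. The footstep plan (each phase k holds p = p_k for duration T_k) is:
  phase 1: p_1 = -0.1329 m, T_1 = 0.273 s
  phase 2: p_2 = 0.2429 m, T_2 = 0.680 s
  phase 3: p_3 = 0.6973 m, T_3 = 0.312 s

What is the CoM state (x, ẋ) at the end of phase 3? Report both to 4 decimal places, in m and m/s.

phase 1: p=-0.1329, T=0.273, ωT=0.782200, cosh=1.321837, sinh=0.864439; start (x,ẋ)=(-0.030200, 0.497100) → end (x,ẋ)=(0.152829, 0.911452)
phase 2: p=0.2429, T=0.680, ωT=1.948336, cosh=3.579756, sinh=3.437245; start (x,ẋ)=(0.152829, 0.911452) → end (x,ẋ)=(1.013894, 2.375721)
phase 3: p=0.6973, T=0.312, ωT=0.893942, cosh=1.426894, sinh=1.017854; start (x,ẋ)=(1.013894, 2.375721) → end (x,ẋ)=(1.993014, 4.313203)

x = 1.9930, ẋ = 4.3132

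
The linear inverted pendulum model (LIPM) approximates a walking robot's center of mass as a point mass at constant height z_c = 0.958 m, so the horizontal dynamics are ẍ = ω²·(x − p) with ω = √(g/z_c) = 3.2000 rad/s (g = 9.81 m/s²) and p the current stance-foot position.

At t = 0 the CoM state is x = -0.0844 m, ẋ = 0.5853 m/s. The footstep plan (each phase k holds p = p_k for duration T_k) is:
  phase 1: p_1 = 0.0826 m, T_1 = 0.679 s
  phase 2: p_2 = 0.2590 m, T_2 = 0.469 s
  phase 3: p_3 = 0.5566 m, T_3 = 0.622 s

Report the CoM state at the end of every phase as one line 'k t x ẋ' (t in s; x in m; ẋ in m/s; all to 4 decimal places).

phase 1: p=0.0826, T=0.679, ωT=2.172800, cosh=4.448350, sinh=4.334492; start (x,ẋ)=(-0.084400, 0.585300) → end (x,ẋ)=(0.132531, 0.287267)
phase 2: p=0.2590, T=0.469, ωT=1.500800, cosh=2.354114, sinh=2.131162; start (x,ẋ)=(0.132531, 0.287267) → end (x,ẋ)=(0.152594, -0.186223)
phase 3: p=0.5566, T=0.622, ωT=1.990400, cosh=3.727551, sinh=3.590910; start (x,ẋ)=(0.152594, -0.186223) → end (x,ẋ)=(-1.158323, -5.336549)

1 0.6790 0.1325 0.2873
2 1.1480 0.1526 -0.1862
3 1.7700 -1.1583 -5.3365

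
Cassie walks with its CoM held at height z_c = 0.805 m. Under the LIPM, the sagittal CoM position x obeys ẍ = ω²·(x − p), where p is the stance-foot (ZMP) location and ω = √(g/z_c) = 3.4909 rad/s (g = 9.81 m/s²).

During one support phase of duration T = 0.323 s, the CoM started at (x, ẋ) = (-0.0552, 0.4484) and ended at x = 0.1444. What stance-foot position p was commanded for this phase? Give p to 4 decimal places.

p = -0.0865

ωT = 3.4909·0.323 = 1.127561; cosh(ωT) = 1.705968, sinh(ωT) = 1.382146
x(T) = p + (x₀−p)·cosh(ωT) + (ẋ₀/ω)·sinh(ωT) ⇒ p·(1 − cosh) = x(T) − x₀·cosh − (ẋ₀/ω)·sinh
numerator   = 0.1444 − (-0.0552)·1.705968 − (0.4484/3.4909)·1.382146 = 0.061035
denominator = 1 − 1.705968 = -0.705968
p = 0.061035 / -0.705968 = -0.0865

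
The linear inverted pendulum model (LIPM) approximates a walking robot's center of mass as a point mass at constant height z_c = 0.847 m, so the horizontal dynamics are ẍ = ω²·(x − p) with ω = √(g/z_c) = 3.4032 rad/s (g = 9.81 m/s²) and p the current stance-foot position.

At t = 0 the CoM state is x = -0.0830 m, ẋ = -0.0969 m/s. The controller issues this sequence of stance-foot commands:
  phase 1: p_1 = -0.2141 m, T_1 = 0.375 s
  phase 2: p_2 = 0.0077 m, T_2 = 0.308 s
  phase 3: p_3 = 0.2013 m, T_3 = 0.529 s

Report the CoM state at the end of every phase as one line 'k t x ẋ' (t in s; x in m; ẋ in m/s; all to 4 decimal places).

1 0.3750 -0.0080 0.5499
2 0.6830 0.1847 0.8140
3 1.2120 0.8537 2.3641

phase 1: p=-0.2141, T=0.375, ωT=1.276200, cosh=1.931047, sinh=1.651951; start (x,ẋ)=(-0.083000, -0.096900) → end (x,ẋ)=(-0.007976, 0.549915)
phase 2: p=0.0077, T=0.308, ωT=1.048186, cosh=1.601522, sinh=1.250949; start (x,ẋ)=(-0.007976, 0.549915) → end (x,ẋ)=(0.184732, 0.813965)
phase 3: p=0.2013, T=0.529, ωT=1.800293, cosh=3.108335, sinh=2.943084; start (x,ẋ)=(0.184732, 0.813965) → end (x,ẋ)=(0.853719, 2.364136)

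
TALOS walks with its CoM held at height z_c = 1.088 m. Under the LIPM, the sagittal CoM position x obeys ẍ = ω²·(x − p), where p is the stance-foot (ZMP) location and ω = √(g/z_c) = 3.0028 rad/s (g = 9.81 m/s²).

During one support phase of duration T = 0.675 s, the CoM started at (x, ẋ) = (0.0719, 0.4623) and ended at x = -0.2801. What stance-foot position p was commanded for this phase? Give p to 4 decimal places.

ωT = 3.0028·0.675 = 2.026890; cosh(ωT) = 3.861094, sinh(ωT) = 3.729349
x(T) = p + (x₀−p)·cosh(ωT) + (ẋ₀/ω)·sinh(ωT) ⇒ p·(1 − cosh) = x(T) − x₀·cosh − (ẋ₀/ω)·sinh
numerator   = -0.2801 − (0.0719)·3.861094 − (0.4623/3.0028)·3.729349 = -1.131870
denominator = 1 − 3.861094 = -2.861094
p = -1.131870 / -2.861094 = 0.3956

p = 0.3956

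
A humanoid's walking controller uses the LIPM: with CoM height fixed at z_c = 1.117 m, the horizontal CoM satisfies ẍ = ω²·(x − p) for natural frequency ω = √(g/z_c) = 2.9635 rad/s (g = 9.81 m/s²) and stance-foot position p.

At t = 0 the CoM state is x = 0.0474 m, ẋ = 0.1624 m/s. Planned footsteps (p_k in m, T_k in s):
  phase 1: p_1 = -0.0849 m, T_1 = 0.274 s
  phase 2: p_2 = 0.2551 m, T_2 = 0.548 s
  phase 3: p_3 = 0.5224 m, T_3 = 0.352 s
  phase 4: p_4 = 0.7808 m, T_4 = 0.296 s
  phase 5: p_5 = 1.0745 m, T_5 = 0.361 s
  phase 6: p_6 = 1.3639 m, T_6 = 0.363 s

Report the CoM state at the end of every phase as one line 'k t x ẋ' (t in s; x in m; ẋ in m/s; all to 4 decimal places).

phase 1: p=-0.0849, T=0.274, ωT=0.811999, cosh=1.348188, sinh=0.904218; start (x,ẋ)=(0.047400, 0.162400) → end (x,ẋ)=(0.143016, 0.573463)
phase 2: p=0.2551, T=0.548, ωT=1.623998, cosh=2.635221, sinh=2.438112; start (x,ẋ)=(0.143016, 0.573463) → end (x,ẋ)=(0.431531, 0.701361)
phase 3: p=0.5224, T=0.352, ωT=1.043152, cosh=1.595246, sinh=1.242903; start (x,ẋ)=(0.431531, 0.701361) → end (x,ẋ)=(0.671596, 0.784142)
phase 4: p=0.7808, T=0.296, ωT=0.877196, cosh=1.410048, sinh=0.994101; start (x,ẋ)=(0.671596, 0.784142) → end (x,ẋ)=(0.889856, 0.783961)
phase 5: p=1.0745, T=0.361, ωT=1.069823, cosh=1.628967, sinh=1.285898; start (x,ẋ)=(0.889856, 0.783961) → end (x,ẋ)=(1.113891, 0.573412)
phase 6: p=1.3639, T=0.363, ωT=1.075750, cosh=1.636617, sinh=1.295575; start (x,ẋ)=(1.113891, 0.573412) → end (x,ẋ)=(1.205413, -0.021439)

1 0.2740 0.1430 0.5735
2 0.8220 0.4315 0.7014
3 1.1740 0.6716 0.7841
4 1.4700 0.8899 0.7840
5 1.8310 1.1139 0.5734
6 2.1940 1.2054 -0.0214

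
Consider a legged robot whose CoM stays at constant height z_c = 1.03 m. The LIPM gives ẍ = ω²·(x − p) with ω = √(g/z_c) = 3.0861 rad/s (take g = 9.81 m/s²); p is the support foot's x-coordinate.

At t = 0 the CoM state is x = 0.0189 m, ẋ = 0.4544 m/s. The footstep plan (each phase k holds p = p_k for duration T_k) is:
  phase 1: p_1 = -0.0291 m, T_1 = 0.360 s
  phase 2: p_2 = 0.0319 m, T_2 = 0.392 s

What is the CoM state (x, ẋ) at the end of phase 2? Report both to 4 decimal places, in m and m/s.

phase 1: p=-0.0291, T=0.360, ωT=1.110996, cosh=1.683307, sinh=1.354076; start (x,ẋ)=(0.018900, 0.454400) → end (x,ẋ)=(0.251074, 0.965477)
phase 2: p=0.0319, T=0.392, ωT=1.209751, cosh=1.825461, sinh=1.527189; start (x,ẋ)=(0.251074, 0.965477) → end (x,ẋ)=(0.909770, 2.795421)

x = 0.9098, ẋ = 2.7954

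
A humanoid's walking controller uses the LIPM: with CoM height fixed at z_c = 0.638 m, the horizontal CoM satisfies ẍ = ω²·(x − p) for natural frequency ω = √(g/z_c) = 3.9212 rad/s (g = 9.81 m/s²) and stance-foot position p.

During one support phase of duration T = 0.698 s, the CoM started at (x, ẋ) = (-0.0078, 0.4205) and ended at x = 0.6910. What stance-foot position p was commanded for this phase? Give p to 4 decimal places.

p = 0.0108

ωT = 3.9212·0.698 = 2.736998; cosh(ωT) = 7.752661, sinh(ωT) = 7.687896
x(T) = p + (x₀−p)·cosh(ωT) + (ẋ₀/ω)·sinh(ωT) ⇒ p·(1 − cosh) = x(T) − x₀·cosh − (ẋ₀/ω)·sinh
numerator   = 0.6910 − (-0.0078)·7.752661 − (0.4205/3.9212)·7.687896 = -0.072961
denominator = 1 − 7.752661 = -6.752661
p = -0.072961 / -6.752661 = 0.0108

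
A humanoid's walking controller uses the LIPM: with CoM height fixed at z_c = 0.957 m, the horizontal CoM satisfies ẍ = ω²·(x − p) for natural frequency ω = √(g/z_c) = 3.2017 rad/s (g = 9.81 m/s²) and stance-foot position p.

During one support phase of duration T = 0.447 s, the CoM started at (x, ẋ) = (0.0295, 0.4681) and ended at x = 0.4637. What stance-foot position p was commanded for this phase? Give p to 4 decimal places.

p = -0.0909

ωT = 3.2017·0.447 = 1.431160; cosh(ωT) = 2.211290, sinh(ωT) = 1.972259
x(T) = p + (x₀−p)·cosh(ωT) + (ẋ₀/ω)·sinh(ωT) ⇒ p·(1 − cosh) = x(T) − x₀·cosh − (ẋ₀/ω)·sinh
numerator   = 0.4637 − (0.0295)·2.211290 − (0.4681/3.2017)·1.972259 = 0.110116
denominator = 1 − 2.211290 = -1.211290
p = 0.110116 / -1.211290 = -0.0909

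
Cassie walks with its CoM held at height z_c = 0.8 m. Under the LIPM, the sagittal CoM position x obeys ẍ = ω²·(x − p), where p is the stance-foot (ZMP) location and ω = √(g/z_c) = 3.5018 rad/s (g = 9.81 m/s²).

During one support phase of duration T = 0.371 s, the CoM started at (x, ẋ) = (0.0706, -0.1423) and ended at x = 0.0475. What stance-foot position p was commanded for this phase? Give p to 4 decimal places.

p = 0.0233

ωT = 3.5018·0.371 = 1.299168; cosh(ωT) = 1.969502, sinh(ωT) = 1.696743
x(T) = p + (x₀−p)·cosh(ωT) + (ẋ₀/ω)·sinh(ωT) ⇒ p·(1 − cosh) = x(T) − x₀·cosh − (ẋ₀/ω)·sinh
numerator   = 0.0475 − (0.0706)·1.969502 − (-0.1423/3.5018)·1.696743 = -0.022598
denominator = 1 − 1.969502 = -0.969502
p = -0.022598 / -0.969502 = 0.0233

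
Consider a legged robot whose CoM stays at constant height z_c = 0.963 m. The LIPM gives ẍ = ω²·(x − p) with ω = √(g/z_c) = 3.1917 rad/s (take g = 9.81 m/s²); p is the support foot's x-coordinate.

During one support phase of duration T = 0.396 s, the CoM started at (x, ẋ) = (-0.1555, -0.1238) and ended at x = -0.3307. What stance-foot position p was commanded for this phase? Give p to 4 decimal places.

ωT = 3.1917·0.396 = 1.263913; cosh(ωT) = 1.910895, sinh(ωT) = 1.628349
x(T) = p + (x₀−p)·cosh(ωT) + (ẋ₀/ω)·sinh(ωT) ⇒ p·(1 − cosh) = x(T) − x₀·cosh − (ẋ₀/ω)·sinh
numerator   = -0.3307 − (-0.1555)·1.910895 − (-0.1238/3.1917)·1.628349 = 0.029605
denominator = 1 − 1.910895 = -0.910895
p = 0.029605 / -0.910895 = -0.0325

p = -0.0325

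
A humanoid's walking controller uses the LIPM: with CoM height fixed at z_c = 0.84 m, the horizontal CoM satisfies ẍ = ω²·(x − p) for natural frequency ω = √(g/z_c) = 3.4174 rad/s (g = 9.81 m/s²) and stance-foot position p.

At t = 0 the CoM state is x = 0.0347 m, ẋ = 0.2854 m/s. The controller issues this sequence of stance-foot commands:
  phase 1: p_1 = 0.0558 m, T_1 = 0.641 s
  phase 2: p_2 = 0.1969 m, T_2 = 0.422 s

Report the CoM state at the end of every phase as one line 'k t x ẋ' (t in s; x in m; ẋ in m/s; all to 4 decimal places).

1 0.6410 0.3289 0.9734
2 1.0630 1.0605 3.0747

phase 1: p=0.0558, T=0.641, ωT=2.190553, cosh=4.526007, sinh=4.414152; start (x,ẋ)=(0.034700, 0.285400) → end (x,ẋ)=(0.328944, 0.973431)
phase 2: p=0.1969, T=0.422, ωT=1.442143, cosh=2.233085, sinh=1.996665; start (x,ẋ)=(0.328944, 0.973431) → end (x,ẋ)=(1.060506, 3.074741)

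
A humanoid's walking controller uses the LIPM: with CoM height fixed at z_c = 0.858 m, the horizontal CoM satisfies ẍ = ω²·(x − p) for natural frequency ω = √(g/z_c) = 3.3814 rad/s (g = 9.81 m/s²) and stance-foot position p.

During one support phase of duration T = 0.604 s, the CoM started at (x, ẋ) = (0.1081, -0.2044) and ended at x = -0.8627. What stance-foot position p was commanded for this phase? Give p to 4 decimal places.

p = 0.3622

ωT = 3.3814·0.604 = 2.042366; cosh(ωT) = 3.919273, sinh(ωT) = 3.789551
x(T) = p + (x₀−p)·cosh(ωT) + (ẋ₀/ω)·sinh(ωT) ⇒ p·(1 − cosh) = x(T) − x₀·cosh − (ẋ₀/ω)·sinh
numerator   = -0.8627 − (0.1081)·3.919273 − (-0.2044/3.3814)·3.789551 = -1.057301
denominator = 1 − 3.919273 = -2.919273
p = -1.057301 / -2.919273 = 0.3622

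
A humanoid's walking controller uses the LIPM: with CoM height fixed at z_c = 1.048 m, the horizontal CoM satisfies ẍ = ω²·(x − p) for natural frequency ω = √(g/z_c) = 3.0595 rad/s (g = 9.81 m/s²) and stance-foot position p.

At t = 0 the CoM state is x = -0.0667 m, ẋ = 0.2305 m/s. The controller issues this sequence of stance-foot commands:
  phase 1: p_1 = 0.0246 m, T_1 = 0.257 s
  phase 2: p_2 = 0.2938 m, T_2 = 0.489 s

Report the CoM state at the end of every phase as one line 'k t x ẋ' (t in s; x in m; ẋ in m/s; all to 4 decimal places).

1 0.2570 -0.0309 0.0625
2 0.7460 -0.4239 -1.9594

phase 1: p=0.0246, T=0.257, ωT=0.786292, cosh=1.325386, sinh=0.869855; start (x,ẋ)=(-0.066700, 0.230500) → end (x,ẋ)=(-0.030874, 0.062523)
phase 2: p=0.2938, T=0.489, ωT=1.496096, cosh=2.344114, sinh=2.120111; start (x,ẋ)=(-0.030874, 0.062523) → end (x,ẋ)=(-0.423946, -1.959428)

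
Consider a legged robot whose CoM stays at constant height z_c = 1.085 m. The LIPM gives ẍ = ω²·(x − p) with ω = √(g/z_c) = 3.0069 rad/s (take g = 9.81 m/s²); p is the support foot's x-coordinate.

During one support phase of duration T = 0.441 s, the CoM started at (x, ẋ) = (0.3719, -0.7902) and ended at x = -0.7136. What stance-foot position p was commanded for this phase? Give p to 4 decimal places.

ωT = 3.0069·0.441 = 1.326043; cosh(ωT) = 2.015818, sinh(ωT) = 1.750293
x(T) = p + (x₀−p)·cosh(ωT) + (ẋ₀/ω)·sinh(ωT) ⇒ p·(1 − cosh) = x(T) − x₀·cosh − (ẋ₀/ω)·sinh
numerator   = -0.7136 − (0.3719)·2.015818 − (-0.7902/3.0069)·1.750293 = -1.003314
denominator = 1 − 2.015818 = -1.015818
p = -1.003314 / -1.015818 = 0.9877

p = 0.9877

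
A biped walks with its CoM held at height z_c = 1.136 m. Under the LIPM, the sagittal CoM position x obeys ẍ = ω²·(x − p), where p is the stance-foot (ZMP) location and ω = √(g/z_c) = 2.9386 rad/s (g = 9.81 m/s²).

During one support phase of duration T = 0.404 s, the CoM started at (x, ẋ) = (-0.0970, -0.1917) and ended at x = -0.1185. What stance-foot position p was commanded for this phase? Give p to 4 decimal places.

ωT = 2.9386·0.404 = 1.187194; cosh(ωT) = 1.791474, sinh(ωT) = 1.486398
x(T) = p + (x₀−p)·cosh(ωT) + (ẋ₀/ω)·sinh(ωT) ⇒ p·(1 − cosh) = x(T) − x₀·cosh − (ẋ₀/ω)·sinh
numerator   = -0.1185 − (-0.0970)·1.791474 − (-0.1917/2.9386)·1.486398 = 0.152238
denominator = 1 − 1.791474 = -0.791474
p = 0.152238 / -0.791474 = -0.1923

p = -0.1923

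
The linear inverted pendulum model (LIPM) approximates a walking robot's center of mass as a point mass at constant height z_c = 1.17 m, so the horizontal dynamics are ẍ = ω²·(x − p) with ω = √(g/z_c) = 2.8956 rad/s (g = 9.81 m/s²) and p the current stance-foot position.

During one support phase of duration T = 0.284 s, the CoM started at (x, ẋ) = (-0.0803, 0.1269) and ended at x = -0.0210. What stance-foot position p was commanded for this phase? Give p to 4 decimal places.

p = -0.1336

ωT = 2.8956·0.284 = 0.822350; cosh(ωT) = 1.357620, sinh(ωT) = 0.918223
x(T) = p + (x₀−p)·cosh(ωT) + (ẋ₀/ω)·sinh(ωT) ⇒ p·(1 − cosh) = x(T) − x₀·cosh − (ẋ₀/ω)·sinh
numerator   = -0.0210 − (-0.0803)·1.357620 − (0.1269/2.8956)·0.918223 = 0.047776
denominator = 1 − 1.357620 = -0.357620
p = 0.047776 / -0.357620 = -0.1336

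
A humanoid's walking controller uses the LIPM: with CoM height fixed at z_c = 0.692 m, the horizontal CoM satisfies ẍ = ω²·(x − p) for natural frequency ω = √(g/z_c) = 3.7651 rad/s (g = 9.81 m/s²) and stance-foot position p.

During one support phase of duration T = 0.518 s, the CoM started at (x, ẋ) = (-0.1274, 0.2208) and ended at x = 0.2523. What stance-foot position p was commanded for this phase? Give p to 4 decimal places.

ωT = 3.7651·0.518 = 1.950322; cosh(ωT) = 3.586589, sinh(ωT) = 3.444361
x(T) = p + (x₀−p)·cosh(ωT) + (ẋ₀/ω)·sinh(ωT) ⇒ p·(1 − cosh) = x(T) − x₀·cosh − (ẋ₀/ω)·sinh
numerator   = 0.2523 − (-0.1274)·3.586589 − (0.2208/3.7651)·3.444361 = 0.507241
denominator = 1 − 3.586589 = -2.586589
p = 0.507241 / -2.586589 = -0.1961

p = -0.1961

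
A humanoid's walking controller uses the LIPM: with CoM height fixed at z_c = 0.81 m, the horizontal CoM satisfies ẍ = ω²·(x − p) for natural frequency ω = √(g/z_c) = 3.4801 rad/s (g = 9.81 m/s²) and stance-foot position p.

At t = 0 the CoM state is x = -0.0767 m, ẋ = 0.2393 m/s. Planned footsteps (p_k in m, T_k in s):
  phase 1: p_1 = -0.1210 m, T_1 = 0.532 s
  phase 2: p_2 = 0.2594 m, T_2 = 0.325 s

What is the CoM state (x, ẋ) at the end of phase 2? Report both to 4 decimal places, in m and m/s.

phase 1: p=-0.1210, T=0.532, ωT=1.851413, cosh=3.262914, sinh=3.105899; start (x,ẋ)=(-0.076700, 0.239300) → end (x,ẋ)=(0.237116, 1.259647)
phase 2: p=0.2594, T=0.325, ωT=1.131033, cosh=1.710777, sinh=1.388077; start (x,ẋ)=(0.237116, 1.259647) → end (x,ẋ)=(0.723702, 2.047330)

x = 0.7237, ẋ = 2.0473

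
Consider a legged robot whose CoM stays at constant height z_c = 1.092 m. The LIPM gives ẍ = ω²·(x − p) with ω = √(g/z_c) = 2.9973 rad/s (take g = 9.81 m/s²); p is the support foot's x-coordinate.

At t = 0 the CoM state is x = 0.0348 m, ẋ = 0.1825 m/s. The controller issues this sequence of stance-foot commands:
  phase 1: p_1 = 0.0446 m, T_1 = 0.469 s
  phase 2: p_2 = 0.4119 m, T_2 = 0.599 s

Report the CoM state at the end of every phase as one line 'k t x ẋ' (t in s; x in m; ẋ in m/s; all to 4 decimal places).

1 0.4690 0.1401 0.3382
2 1.0680 -0.0986 -1.3386

phase 1: p=0.0446, T=0.469, ωT=1.405734, cosh=2.161853, sinh=1.916665; start (x,ẋ)=(0.034800, 0.182500) → end (x,ẋ)=(0.140116, 0.338239)
phase 2: p=0.4119, T=0.599, ωT=1.795383, cosh=3.093921, sinh=2.927857; start (x,ẋ)=(0.140116, 0.338239) → end (x,ẋ)=(-0.098576, -1.338601)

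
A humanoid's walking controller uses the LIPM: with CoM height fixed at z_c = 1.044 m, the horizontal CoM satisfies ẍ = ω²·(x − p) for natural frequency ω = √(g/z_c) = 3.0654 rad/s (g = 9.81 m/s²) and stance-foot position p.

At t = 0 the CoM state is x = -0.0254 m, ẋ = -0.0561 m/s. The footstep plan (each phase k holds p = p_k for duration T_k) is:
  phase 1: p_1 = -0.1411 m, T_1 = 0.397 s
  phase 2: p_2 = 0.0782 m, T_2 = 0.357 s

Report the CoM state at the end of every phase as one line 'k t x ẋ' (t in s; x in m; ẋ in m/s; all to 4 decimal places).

1 0.3970 0.0432 0.4433
2 0.7540 0.2118 0.5940

phase 1: p=-0.1411, T=0.397, ωT=1.216964, cosh=1.836524, sinh=1.540396; start (x,ẋ)=(-0.025400, -0.056100) → end (x,ẋ)=(0.043195, 0.443298)
phase 2: p=0.0782, T=0.357, ωT=1.094348, cosh=1.660996, sinh=1.326238; start (x,ẋ)=(0.043195, 0.443298) → end (x,ẋ)=(0.211849, 0.594005)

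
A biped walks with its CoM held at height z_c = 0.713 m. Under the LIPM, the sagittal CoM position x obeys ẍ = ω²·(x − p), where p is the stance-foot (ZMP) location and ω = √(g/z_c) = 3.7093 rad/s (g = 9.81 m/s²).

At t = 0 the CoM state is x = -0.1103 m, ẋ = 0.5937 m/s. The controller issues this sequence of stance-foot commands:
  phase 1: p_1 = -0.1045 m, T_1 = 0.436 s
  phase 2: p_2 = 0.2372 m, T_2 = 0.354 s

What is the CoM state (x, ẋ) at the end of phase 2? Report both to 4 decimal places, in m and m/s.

phase 1: p=-0.1045, T=0.436, ωT=1.617255, cosh=2.618840, sinh=2.420397; start (x,ẋ)=(-0.110300, 0.593700) → end (x,ẋ)=(0.267713, 1.502733)
phase 2: p=0.2372, T=0.354, ωT=1.313092, cosh=1.993319, sinh=1.724332; start (x,ẋ)=(0.267713, 1.502733) → end (x,ẋ)=(0.996593, 3.190588)

x = 0.9966, ẋ = 3.1906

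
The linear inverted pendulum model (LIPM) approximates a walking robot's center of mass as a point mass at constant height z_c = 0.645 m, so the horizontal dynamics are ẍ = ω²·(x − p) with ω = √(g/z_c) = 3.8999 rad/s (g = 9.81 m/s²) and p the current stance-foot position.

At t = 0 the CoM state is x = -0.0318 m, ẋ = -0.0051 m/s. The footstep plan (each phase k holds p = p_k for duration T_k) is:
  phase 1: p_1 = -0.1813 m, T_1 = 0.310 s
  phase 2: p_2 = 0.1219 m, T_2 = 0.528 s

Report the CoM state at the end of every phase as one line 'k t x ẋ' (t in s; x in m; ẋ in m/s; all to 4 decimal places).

phase 1: p=-0.1813, T=0.310, ωT=1.208969, cosh=1.824267, sinh=1.525762; start (x,ẋ)=(-0.031800, -0.005100) → end (x,ẋ)=(0.089433, 0.880269)
phase 2: p=0.1219, T=0.528, ωT=2.059147, cosh=3.983422, sinh=3.855859; start (x,ẋ)=(0.089433, 0.880269) → end (x,ẋ)=(0.862897, 3.018256)

1 0.3100 0.0894 0.8803
2 0.8380 0.8629 3.0183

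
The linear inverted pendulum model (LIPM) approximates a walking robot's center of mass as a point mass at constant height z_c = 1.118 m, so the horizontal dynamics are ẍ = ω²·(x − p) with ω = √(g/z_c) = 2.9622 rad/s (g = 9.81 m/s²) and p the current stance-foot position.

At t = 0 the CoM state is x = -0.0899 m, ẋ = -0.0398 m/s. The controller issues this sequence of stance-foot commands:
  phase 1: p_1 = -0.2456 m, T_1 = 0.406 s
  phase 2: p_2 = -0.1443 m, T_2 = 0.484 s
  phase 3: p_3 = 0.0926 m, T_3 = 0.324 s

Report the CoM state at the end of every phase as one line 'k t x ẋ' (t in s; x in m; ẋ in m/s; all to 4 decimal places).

1 0.4060 0.0166 0.6262
2 0.8900 0.6304 2.3305
3 1.2140 1.7742 5.2636

phase 1: p=-0.2456, T=0.406, ωT=1.202653, cosh=1.814667, sinh=1.514271; start (x,ẋ)=(-0.089900, -0.039800) → end (x,ẋ)=(0.016598, 0.626180)
phase 2: p=-0.1443, T=0.484, ωT=1.433705, cosh=2.216317, sinh=1.977893; start (x,ẋ)=(0.016598, 0.626180) → end (x,ẋ)=(0.630408, 2.330500)
phase 3: p=0.0926, T=0.324, ωT=0.959753, cosh=1.497019, sinh=1.114032; start (x,ẋ)=(0.630408, 2.330500) → end (x,ẋ)=(1.774169, 5.263561)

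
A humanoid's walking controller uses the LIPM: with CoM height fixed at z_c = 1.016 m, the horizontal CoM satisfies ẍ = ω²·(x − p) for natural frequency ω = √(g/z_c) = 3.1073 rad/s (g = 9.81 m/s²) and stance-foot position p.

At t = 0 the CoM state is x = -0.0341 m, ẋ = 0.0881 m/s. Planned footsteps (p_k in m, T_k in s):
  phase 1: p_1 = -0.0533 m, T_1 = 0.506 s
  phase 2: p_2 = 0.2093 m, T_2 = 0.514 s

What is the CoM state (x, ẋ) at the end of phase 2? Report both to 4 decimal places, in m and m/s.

x = 0.0998, ẋ = -0.1739

phase 1: p=-0.0533, T=0.506, ωT=1.572294, cosh=2.512627, sinh=2.305059; start (x,ẋ)=(-0.034100, 0.088100) → end (x,ẋ)=(0.060297, 0.358883)
phase 2: p=0.2093, T=0.514, ωT=1.597152, cosh=2.570710, sinh=2.368237; start (x,ẋ)=(0.060297, 0.358883) → end (x,ẋ)=(0.099780, -0.173905)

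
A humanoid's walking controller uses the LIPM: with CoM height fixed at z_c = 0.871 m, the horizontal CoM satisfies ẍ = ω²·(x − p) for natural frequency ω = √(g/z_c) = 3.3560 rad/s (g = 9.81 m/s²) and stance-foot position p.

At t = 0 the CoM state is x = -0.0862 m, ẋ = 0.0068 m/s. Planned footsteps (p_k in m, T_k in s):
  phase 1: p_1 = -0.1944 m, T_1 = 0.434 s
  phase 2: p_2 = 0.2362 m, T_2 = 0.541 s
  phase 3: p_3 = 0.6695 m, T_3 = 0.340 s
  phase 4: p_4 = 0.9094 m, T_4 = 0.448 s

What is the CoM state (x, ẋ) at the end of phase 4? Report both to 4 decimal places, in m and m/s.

phase 1: p=-0.1944, T=0.434, ωT=1.456504, cosh=2.261991, sinh=2.028941; start (x,ẋ)=(-0.086200, 0.006800) → end (x,ẋ)=(0.054458, 0.752129)
phase 2: p=0.2362, T=0.541, ωT=1.815596, cosh=3.153739, sinh=2.990998; start (x,ẋ)=(0.054458, 0.752129) → end (x,ẋ)=(0.333362, 0.547736)
phase 3: p=0.6695, T=0.340, ωT=1.141040, cosh=1.724754, sinh=1.405268; start (x,ẋ)=(0.333362, 0.547736) → end (x,ẋ)=(0.319099, -0.640546)
phase 4: p=0.9094, T=0.448, ωT=1.503488, cosh=2.359851, sinh=2.137498; start (x,ẋ)=(0.319099, -0.640546) → end (x,ẋ)=(-0.891598, -5.746084)

x = -0.8916, ẋ = -5.7461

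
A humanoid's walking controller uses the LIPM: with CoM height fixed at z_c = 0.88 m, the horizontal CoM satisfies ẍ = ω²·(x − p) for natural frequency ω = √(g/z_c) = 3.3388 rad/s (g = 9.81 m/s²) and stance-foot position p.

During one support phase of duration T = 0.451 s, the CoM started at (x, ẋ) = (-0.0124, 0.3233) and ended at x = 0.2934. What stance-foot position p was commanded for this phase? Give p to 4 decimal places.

ωT = 3.3388·0.451 = 1.505799; cosh(ωT) = 2.364797, sinh(ωT) = 2.142956
x(T) = p + (x₀−p)·cosh(ωT) + (ẋ₀/ω)·sinh(ωT) ⇒ p·(1 − cosh) = x(T) − x₀·cosh − (ẋ₀/ω)·sinh
numerator   = 0.2934 − (-0.0124)·2.364797 − (0.3233/3.3388)·2.142956 = 0.115218
denominator = 1 − 2.364797 = -1.364797
p = 0.115218 / -1.364797 = -0.0844

p = -0.0844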